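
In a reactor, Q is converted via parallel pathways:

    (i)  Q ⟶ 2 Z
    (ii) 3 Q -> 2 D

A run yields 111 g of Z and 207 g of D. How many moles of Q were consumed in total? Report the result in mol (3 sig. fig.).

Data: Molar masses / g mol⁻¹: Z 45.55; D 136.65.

3.49 mol

n(Z) = 111 / 45.55 = 2.437 mol
n(D) = 207 / 136.65 = 1.515 mol
n(Q) via (i) = (1/2)×2.437 = 1.219 mol
n(Q) via (ii) = (3/2)×1.515 = 2.273 mol
total n(Q) = 1.219 + 2.273 = 3.492 mol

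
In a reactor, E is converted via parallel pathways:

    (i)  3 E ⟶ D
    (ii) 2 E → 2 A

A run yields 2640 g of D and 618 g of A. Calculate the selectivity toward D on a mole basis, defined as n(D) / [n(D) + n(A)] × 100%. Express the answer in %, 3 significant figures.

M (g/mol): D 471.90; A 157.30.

n(D) = 2640 / 471.90 = 5.594 mol
n(A) = 618 / 157.30 = 3.929 mol
selectivity = 5.594/(5.594+3.929) × 100 = 58.74 %

58.7 %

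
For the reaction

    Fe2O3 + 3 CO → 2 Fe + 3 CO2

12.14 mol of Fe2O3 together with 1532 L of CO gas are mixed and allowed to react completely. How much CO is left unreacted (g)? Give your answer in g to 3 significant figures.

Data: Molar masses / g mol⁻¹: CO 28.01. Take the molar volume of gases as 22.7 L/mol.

n(Fe2O3) = 12.14 mol
n(CO) = 1532 / 22.7 = 67.49 mol
n/ν → Fe2O3: 12.14, CO: 22.50; Fe2O3 is limiting.
CO consumed = (3/1) × 12.14 = 36.42 mol
CO remaining = 67.49 − 36.42 = 31.07 mol
mass = 31.07 × 28.01 = 870.3 g

870 g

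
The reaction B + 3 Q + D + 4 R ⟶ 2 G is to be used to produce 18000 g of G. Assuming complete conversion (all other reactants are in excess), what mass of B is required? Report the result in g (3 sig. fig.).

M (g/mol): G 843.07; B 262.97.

n(G) = 18000 / 843.07 = 21.35 mol
n(B) = (1/2) × 21.35 = 10.68 mol
mass = 10.68 × 262.97 = 2809 g

2810 g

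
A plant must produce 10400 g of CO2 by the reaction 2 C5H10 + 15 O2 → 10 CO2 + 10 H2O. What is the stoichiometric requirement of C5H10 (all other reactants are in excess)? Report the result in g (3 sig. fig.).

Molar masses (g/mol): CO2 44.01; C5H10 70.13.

3310 g

n(CO2) = 10400 / 44.01 = 236.3 mol
n(C5H10) = (2/10) × 236.3 = 47.26 mol
mass = 47.26 × 70.13 = 3314 g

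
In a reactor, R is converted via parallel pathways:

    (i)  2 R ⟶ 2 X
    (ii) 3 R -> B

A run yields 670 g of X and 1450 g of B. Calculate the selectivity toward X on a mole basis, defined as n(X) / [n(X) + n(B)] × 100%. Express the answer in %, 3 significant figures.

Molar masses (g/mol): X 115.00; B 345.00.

58.1 %

n(X) = 670 / 115.00 = 5.826 mol
n(B) = 1450 / 345.00 = 4.203 mol
selectivity = 5.826/(5.826+4.203) × 100 = 58.09 %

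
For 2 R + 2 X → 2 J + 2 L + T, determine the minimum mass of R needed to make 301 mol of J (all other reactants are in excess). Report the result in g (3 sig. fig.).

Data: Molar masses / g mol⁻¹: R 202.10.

n(J) = 301.0 mol
n(R) = (2/2) × 301.0 = 301.0 mol
mass = 301.0 × 202.10 = 60830 g

60800 g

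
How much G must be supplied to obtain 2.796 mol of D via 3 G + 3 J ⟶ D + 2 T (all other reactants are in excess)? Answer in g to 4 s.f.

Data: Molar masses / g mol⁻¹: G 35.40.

296.9 g

n(D) = 2.796 mol
n(G) = (3/1) × 2.796 = 8.388 mol
mass = 8.388 × 35.40 = 296.9 g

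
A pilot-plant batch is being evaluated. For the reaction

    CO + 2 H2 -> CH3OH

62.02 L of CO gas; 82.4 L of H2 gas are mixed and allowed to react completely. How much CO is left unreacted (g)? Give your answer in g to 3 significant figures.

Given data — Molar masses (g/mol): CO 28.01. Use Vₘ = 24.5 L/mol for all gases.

23.8 g

n(CO) = 62.02 / 24.5 = 2.531 mol
n(H2) = 82.40 / 24.5 = 3.363 mol
n/ν for CO = 2.531/1 = 2.531
n/ν for H2 = 3.363/2 = 1.682
Smallest n/ν is H2 → limiting reagent.
CO consumed = (1/2) × 3.363 = 1.682 mol
CO remaining = 2.531 − 1.682 = 0.8490 mol
mass = 0.8490 × 28.01 = 23.78 g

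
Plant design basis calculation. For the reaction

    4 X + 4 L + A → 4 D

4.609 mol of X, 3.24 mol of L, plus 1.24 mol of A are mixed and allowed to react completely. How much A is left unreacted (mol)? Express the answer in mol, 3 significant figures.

n(X) = 4.609 mol
n(L) = 3.240 mol
n(A) = 1.240 mol
n/ν for X = 4.609/4 = 1.152
n/ν for L = 3.240/4 = 0.8100
n/ν for A = 1.240/1 = 1.240
Smallest n/ν is L → limiting reagent.
A consumed = (1/4) × 3.240 = 0.8100 mol
A remaining = 1.240 − 0.8100 = 0.4300 mol

0.430 mol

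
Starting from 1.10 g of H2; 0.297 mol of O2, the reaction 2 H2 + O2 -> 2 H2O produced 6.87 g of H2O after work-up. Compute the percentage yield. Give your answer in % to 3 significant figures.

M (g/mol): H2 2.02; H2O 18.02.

n(H2) = 1.100 / 2.02 = 0.5446 mol
n(O2) = 0.2970 mol
n/ν for H2 = 0.5446/2 = 0.2723
n/ν for O2 = 0.2970/1 = 0.2970
Smallest n/ν is H2 → limiting reagent.
theoretical n(H2O) = (2/2) × 0.5446 = 0.5446 mol → 9.814 g
% yield = 6.87 / 9.814 × 100 = 70.00 %

70.0 %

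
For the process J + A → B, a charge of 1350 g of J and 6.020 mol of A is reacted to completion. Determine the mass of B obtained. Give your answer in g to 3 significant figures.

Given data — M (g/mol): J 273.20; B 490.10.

2420 g

n(J) = 1350 / 273.20 = 4.941 mol
n(A) = 6.020 mol
n/ν for J = 4.941/1 = 4.941
n/ν for A = 6.020/1 = 6.020
Smallest n/ν is J → limiting reagent.
n(B) = (1/1) × 4.941 = 4.941 mol
mass = 4.941 × 490.10 = 2422 g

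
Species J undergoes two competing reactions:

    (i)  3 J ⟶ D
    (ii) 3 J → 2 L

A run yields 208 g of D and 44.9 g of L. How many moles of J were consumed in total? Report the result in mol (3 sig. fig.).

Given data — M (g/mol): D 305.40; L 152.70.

2.48 mol

n(D) = 208 / 305.40 = 0.6811 mol
n(L) = 44.9 / 152.70 = 0.2940 mol
n(J) via (i) = (3/1)×0.6811 = 2.043 mol
n(J) via (ii) = (3/2)×0.2940 = 0.4410 mol
total n(J) = 2.043 + 0.4410 = 2.484 mol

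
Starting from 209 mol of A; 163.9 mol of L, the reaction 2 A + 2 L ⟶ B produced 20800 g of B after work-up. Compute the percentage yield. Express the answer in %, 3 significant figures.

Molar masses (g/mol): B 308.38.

n(A) = 209.0 mol
n(L) = 163.9 mol
n/ν for A = 209.0/2 = 104.5
n/ν for L = 163.9/2 = 81.95
Smallest n/ν is L → limiting reagent.
theoretical n(B) = (1/2) × 163.9 = 81.95 mol → 25270 g
% yield = 20800 / 25270 × 100 = 82.31 %

82.3 %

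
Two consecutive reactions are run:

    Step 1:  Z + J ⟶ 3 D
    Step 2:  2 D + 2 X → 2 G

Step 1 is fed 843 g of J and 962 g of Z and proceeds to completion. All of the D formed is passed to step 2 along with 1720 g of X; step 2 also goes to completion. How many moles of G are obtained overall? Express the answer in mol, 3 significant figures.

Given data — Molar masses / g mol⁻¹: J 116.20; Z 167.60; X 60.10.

Step 1:
n(J) = 843.0 / 116.20 = 7.255 mol
n(Z) = 962.0 / 167.60 = 5.740 mol
n/ν for J = 7.255/1 = 7.255
n/ν for Z = 5.740/1 = 5.740
Smallest n/ν is Z → limiting reagent.
n(D) produced = (3/1) × 5.740 = 17.22 mol
Step 2:
n(D) available = 17.22 mol
n(X) = 1720 / 60.10 = 28.62 mol
n/ν for D = 17.22/2 = 8.610
n/ν for X = 28.62/2 = 14.31
Smallest n/ν is D → limiting reagent.
n(G) = (2/2) × 17.22 = 17.22 mol

17.2 mol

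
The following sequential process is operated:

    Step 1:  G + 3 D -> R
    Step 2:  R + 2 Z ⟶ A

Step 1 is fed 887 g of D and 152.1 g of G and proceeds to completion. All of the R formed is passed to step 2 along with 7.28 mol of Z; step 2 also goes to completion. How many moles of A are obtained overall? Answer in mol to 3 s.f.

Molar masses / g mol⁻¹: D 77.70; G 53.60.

Step 1:
n(D) = 887.0 / 77.70 = 11.42 mol
n(G) = 152.1 / 53.60 = 2.838 mol
n/ν for D = 11.42/3 = 3.807
n/ν for G = 2.838/1 = 2.838
Smallest n/ν is G → limiting reagent.
n(R) produced = (1/1) × 2.838 = 2.838 mol
Step 2:
n(R) available = 2.838 mol
n(Z) = 7.280 mol
n/ν for R = 2.838/1 = 2.838
n/ν for Z = 7.280/2 = 3.640
Smallest n/ν is R → limiting reagent.
n(A) = (1/1) × 2.838 = 2.838 mol

2.84 mol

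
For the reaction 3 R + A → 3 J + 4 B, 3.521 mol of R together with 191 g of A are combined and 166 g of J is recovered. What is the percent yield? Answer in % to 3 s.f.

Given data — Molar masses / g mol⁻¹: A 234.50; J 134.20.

50.6 %

n(R) = 3.521 mol
n(A) = 191.0 / 234.50 = 0.8145 mol
n/ν → R: 1.174, A: 0.8145; A is limiting.
theoretical n(J) = (3/1) × 0.8145 = 2.444 mol → 328.0 g
% yield = 166 / 328.0 × 100 = 50.61 %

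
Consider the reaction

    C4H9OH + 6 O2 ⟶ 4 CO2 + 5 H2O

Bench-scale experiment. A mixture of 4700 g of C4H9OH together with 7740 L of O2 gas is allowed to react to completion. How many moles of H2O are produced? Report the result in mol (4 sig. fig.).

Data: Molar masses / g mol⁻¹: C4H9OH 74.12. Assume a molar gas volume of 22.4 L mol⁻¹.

287.9 mol

n(C4H9OH) = 4700 / 74.12 = 63.41 mol
n(O2) = 7740 / 22.4 = 345.5 mol
n/ν for C4H9OH = 63.41/1 = 63.41
n/ν for O2 = 345.5/6 = 57.58
Smallest n/ν is O2 → limiting reagent.
n(H2O) = (5/6) × 345.5 = 287.9 mol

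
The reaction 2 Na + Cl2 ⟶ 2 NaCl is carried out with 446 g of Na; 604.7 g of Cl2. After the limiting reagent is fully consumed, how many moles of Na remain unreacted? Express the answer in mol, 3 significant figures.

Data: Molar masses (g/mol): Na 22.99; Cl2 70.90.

n(Na) = 446.0 / 22.99 = 19.40 mol
n(Cl2) = 604.7 / 70.90 = 8.529 mol
n/ν for Na = 19.40/2 = 9.700
n/ν for Cl2 = 8.529/1 = 8.529
Smallest n/ν is Cl2 → limiting reagent.
Na consumed = (2/1) × 8.529 = 17.06 mol
Na remaining = 19.40 − 17.06 = 2.340 mol

2.34 mol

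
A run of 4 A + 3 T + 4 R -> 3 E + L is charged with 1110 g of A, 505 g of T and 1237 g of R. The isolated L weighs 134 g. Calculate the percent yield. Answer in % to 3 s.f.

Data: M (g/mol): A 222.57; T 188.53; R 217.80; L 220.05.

68.2 %

n(A) = 1110 / 222.57 = 4.987 mol
n(T) = 505.0 / 188.53 = 2.679 mol
n(R) = 1237 / 217.80 = 5.680 mol
n/ν → A: 1.247, T: 0.8930, R: 1.420; T is limiting.
theoretical n(L) = (1/3) × 2.679 = 0.8930 mol → 196.5 g
% yield = 134 / 196.5 × 100 = 68.19 %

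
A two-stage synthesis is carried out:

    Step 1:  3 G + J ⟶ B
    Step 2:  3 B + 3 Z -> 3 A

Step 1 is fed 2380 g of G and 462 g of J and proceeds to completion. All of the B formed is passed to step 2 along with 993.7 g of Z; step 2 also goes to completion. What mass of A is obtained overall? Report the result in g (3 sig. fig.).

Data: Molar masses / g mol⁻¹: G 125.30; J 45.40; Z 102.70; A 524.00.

Step 1:
n(G) = 2380 / 125.30 = 18.99 mol
n(J) = 462.0 / 45.40 = 10.18 mol
n/ν for G = 18.99/3 = 6.330
n/ν for J = 10.18/1 = 10.18
Smallest n/ν is G → limiting reagent.
n(B) produced = (1/3) × 18.99 = 6.330 mol
Step 2:
n(B) available = 6.330 mol
n(Z) = 993.7 / 102.70 = 9.676 mol
n/ν for B = 6.330/3 = 2.110
n/ν for Z = 9.676/3 = 3.225
Smallest n/ν is B → limiting reagent.
n(A) = (3/3) × 6.330 = 6.330 mol
mass = 6.330 × 524.00 = 3317 g

3320 g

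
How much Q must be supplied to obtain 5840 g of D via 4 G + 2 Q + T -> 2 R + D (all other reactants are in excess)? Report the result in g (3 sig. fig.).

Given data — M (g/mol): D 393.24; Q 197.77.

n(D) = 5840 / 393.24 = 14.85 mol
n(Q) = (2/1) × 14.85 = 29.70 mol
mass = 29.70 × 197.77 = 5874 g

5870 g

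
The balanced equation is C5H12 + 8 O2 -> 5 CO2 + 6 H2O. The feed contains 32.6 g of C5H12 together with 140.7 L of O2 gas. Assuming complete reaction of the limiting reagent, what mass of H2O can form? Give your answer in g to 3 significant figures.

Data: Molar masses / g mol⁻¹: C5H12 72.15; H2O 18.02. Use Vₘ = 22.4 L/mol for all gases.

48.9 g

n(C5H12) = 32.60 / 72.15 = 0.4518 mol
n(O2) = 140.7 / 22.4 = 6.281 mol
n/ν → C5H12: 0.4518, O2: 0.7851; C5H12 is limiting.
n(H2O) = (6/1) × 0.4518 = 2.711 mol
mass = 2.711 × 18.02 = 48.85 g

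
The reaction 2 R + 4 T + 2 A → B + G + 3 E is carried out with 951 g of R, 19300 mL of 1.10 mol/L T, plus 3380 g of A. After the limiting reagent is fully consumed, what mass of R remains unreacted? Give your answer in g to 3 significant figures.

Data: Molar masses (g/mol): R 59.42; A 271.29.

n(R) = 951.0 / 59.42 = 16.00 mol
n(T) = 1.10 × 19300/1000 = 21.23 mol
n(A) = 3380 / 271.29 = 12.46 mol
n/ν for R = 16.00/2 = 8.000
n/ν for T = 21.23/4 = 5.308
n/ν for A = 12.46/2 = 6.230
Smallest n/ν is T → limiting reagent.
R consumed = (2/4) × 21.23 = 10.62 mol
R remaining = 16.00 − 10.62 = 5.380 mol
mass = 5.380 × 59.42 = 319.7 g

320 g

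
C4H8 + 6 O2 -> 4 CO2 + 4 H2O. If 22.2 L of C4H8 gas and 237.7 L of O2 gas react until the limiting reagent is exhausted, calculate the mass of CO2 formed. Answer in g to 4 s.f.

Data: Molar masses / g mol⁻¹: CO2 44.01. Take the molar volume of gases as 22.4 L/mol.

n(C4H8) = 22.20 / 22.4 = 0.9911 mol
n(O2) = 237.7 / 22.4 = 10.61 mol
n/ν for C4H8 = 0.9911/1 = 0.9911
n/ν for O2 = 10.61/6 = 1.768
Smallest n/ν is C4H8 → limiting reagent.
n(CO2) = (4/1) × 0.9911 = 3.964 mol
mass = 3.964 × 44.01 = 174.5 g

174.5 g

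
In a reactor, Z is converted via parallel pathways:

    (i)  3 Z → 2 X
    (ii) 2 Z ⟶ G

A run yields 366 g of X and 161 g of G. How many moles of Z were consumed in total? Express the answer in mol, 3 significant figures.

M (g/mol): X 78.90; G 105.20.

n(X) = 366 / 78.90 = 4.639 mol
n(G) = 161 / 105.20 = 1.530 mol
n(Z) via (i) = (3/2)×4.639 = 6.959 mol
n(Z) via (ii) = (2/1)×1.530 = 3.060 mol
total n(Z) = 6.959 + 3.060 = 10.02 mol

10.0 mol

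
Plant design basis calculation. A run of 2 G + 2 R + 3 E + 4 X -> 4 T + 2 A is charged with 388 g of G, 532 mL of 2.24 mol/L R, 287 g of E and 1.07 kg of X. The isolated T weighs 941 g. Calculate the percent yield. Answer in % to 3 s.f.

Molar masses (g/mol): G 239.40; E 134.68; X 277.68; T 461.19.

n(G) = 388.0 / 239.40 = 1.621 mol
n(R) = 2.24 × 532.0/1000 = 1.192 mol
n(E) = 287.0 / 134.68 = 2.131 mol
n(X) = 1.070×1000 / 277.68 = 3.853 mol
n/ν → G: 0.8105, R: 0.5960, E: 0.7103, X: 0.9633; R is limiting.
theoretical n(T) = (4/2) × 1.192 = 2.384 mol → 1099 g
% yield = 941 / 1099 × 100 = 85.62 %

85.6 %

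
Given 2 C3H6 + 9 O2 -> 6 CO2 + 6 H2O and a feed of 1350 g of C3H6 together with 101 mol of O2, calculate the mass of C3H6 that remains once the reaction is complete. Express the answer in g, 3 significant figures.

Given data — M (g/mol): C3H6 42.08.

n(C3H6) = 1350 / 42.08 = 32.08 mol
n(O2) = 101.0 mol
n/ν for C3H6 = 32.08/2 = 16.04
n/ν for O2 = 101.0/9 = 11.22
Smallest n/ν is O2 → limiting reagent.
C3H6 consumed = (2/9) × 101.0 = 22.44 mol
C3H6 remaining = 32.08 − 22.44 = 9.640 mol
mass = 9.640 × 42.08 = 405.7 g

406 g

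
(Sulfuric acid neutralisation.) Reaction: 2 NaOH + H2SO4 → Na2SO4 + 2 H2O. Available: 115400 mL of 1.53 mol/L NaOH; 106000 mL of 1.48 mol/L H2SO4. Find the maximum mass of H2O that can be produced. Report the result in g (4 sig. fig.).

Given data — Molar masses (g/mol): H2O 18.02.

n(NaOH) = 1.53 × 115400/1000 = 176.6 mol
n(H2SO4) = 1.48 × 106000/1000 = 156.9 mol
n/ν → NaOH: 88.30, H2SO4: 156.9; NaOH is limiting.
n(H2O) = (2/2) × 176.6 = 176.6 mol
mass = 176.6 × 18.02 = 3182 g

3182 g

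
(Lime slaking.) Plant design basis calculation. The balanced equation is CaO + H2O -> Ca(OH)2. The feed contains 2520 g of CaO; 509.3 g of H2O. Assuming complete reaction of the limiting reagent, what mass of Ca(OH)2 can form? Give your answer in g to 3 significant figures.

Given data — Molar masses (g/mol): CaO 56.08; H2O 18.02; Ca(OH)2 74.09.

2090 g

n(CaO) = 2520 / 56.08 = 44.94 mol
n(H2O) = 509.3 / 18.02 = 28.26 mol
n/ν for CaO = 44.94/1 = 44.94
n/ν for H2O = 28.26/1 = 28.26
Smallest n/ν is H2O → limiting reagent.
n(Ca(OH)2) = (1/1) × 28.26 = 28.26 mol
mass = 28.26 × 74.09 = 2094 g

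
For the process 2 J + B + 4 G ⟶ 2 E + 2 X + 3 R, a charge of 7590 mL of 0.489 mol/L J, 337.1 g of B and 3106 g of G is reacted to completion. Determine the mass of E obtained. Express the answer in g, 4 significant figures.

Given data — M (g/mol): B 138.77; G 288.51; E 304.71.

n(J) = 0.489 × 7590/1000 = 3.712 mol
n(B) = 337.1 / 138.77 = 2.429 mol
n(G) = 3106 / 288.51 = 10.77 mol
n/ν → J: 1.856, B: 2.429, G: 2.693; J is limiting.
n(E) = (2/2) × 3.712 = 3.712 mol
mass = 3.712 × 304.71 = 1131 g

1131 g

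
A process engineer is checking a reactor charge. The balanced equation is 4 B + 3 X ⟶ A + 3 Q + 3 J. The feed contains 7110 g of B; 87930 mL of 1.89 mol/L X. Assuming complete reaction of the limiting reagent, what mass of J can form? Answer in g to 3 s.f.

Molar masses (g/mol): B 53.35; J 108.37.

10800 g

n(B) = 7110 / 53.35 = 133.3 mol
n(X) = 1.89 × 87930/1000 = 166.2 mol
n/ν for B = 133.3/4 = 33.33
n/ν for X = 166.2/3 = 55.40
Smallest n/ν is B → limiting reagent.
n(J) = (3/4) × 133.3 = 99.98 mol
mass = 99.98 × 108.37 = 10830 g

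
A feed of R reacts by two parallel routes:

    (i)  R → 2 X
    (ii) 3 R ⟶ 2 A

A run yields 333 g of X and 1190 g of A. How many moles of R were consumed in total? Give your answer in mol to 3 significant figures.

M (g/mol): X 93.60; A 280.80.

8.14 mol

n(X) = 333 / 93.60 = 3.558 mol
n(A) = 1190 / 280.80 = 4.238 mol
n(R) via (i) = (1/2)×3.558 = 1.779 mol
n(R) via (ii) = (3/2)×4.238 = 6.357 mol
total n(R) = 1.779 + 6.357 = 8.136 mol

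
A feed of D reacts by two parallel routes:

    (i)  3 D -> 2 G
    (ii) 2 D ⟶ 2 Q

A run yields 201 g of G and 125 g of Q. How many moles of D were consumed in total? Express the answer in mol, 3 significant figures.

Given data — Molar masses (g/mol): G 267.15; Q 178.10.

1.83 mol

n(G) = 201 / 267.15 = 0.7524 mol
n(Q) = 125 / 178.10 = 0.7019 mol
n(D) via (i) = (3/2)×0.7524 = 1.129 mol
n(D) via (ii) = (2/2)×0.7019 = 0.7019 mol
total n(D) = 1.129 + 0.7019 = 1.831 mol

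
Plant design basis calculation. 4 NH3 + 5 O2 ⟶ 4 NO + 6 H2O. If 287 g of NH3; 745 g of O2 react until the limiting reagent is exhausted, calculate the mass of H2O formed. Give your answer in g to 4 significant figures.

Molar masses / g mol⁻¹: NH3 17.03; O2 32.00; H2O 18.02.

n(NH3) = 287.0 / 17.03 = 16.85 mol
n(O2) = 745.0 / 32.00 = 23.28 mol
n/ν → NH3: 4.213, O2: 4.656; NH3 is limiting.
n(H2O) = (6/4) × 16.85 = 25.28 mol
mass = 25.28 × 18.02 = 455.5 g

455.5 g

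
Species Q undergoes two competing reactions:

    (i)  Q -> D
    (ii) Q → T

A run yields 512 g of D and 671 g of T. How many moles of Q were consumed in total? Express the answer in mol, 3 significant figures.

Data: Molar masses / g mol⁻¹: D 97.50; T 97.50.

12.1 mol

n(D) = 512 / 97.50 = 5.251 mol
n(T) = 671 / 97.50 = 6.882 mol
n(Q) via (i) = (1/1)×5.251 = 5.251 mol
n(Q) via (ii) = (1/1)×6.882 = 6.882 mol
total n(Q) = 5.251 + 6.882 = 12.13 mol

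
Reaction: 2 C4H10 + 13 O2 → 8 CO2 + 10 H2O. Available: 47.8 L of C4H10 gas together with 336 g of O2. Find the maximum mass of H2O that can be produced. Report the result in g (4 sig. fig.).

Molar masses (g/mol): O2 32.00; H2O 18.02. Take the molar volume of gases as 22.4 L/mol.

145.5 g

n(C4H10) = 47.80 / 22.4 = 2.134 mol
n(O2) = 336.0 / 32.00 = 10.50 mol
n/ν for C4H10 = 2.134/2 = 1.067
n/ν for O2 = 10.50/13 = 0.8077
Smallest n/ν is O2 → limiting reagent.
n(H2O) = (10/13) × 10.50 = 8.077 mol
mass = 8.077 × 18.02 = 145.5 g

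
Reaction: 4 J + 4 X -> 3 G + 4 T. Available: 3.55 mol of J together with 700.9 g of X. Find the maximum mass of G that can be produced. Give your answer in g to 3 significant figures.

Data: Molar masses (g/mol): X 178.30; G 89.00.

237 g

n(J) = 3.550 mol
n(X) = 700.9 / 178.30 = 3.931 mol
n/ν for J = 3.550/4 = 0.8875
n/ν for X = 3.931/4 = 0.9828
Smallest n/ν is J → limiting reagent.
n(G) = (3/4) × 3.550 = 2.663 mol
mass = 2.663 × 89.00 = 237.0 g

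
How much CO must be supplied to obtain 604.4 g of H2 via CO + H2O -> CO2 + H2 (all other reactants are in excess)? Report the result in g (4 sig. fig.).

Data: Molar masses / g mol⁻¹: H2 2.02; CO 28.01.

8381 g

n(H2) = 604.4 / 2.02 = 299.2 mol
n(CO) = (1/1) × 299.2 = 299.2 mol
mass = 299.2 × 28.01 = 8381 g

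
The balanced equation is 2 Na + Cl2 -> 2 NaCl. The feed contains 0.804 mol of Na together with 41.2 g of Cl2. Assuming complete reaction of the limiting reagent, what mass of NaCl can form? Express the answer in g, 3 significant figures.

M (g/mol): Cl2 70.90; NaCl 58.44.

n(Na) = 0.8040 mol
n(Cl2) = 41.20 / 70.90 = 0.5811 mol
n/ν for Na = 0.8040/2 = 0.4020
n/ν for Cl2 = 0.5811/1 = 0.5811
Smallest n/ν is Na → limiting reagent.
n(NaCl) = (2/2) × 0.8040 = 0.8040 mol
mass = 0.8040 × 58.44 = 46.99 g

47.0 g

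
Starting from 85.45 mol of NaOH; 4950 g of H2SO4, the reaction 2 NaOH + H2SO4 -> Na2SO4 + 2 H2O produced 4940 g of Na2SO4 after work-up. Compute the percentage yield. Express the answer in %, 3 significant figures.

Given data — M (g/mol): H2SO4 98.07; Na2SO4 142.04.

n(NaOH) = 85.45 mol
n(H2SO4) = 4950 / 98.07 = 50.47 mol
n/ν → NaOH: 42.73, H2SO4: 50.47; NaOH is limiting.
theoretical n(Na2SO4) = (1/2) × 85.45 = 42.73 mol → 6069 g
% yield = 4940 / 6069 × 100 = 81.40 %

81.4 %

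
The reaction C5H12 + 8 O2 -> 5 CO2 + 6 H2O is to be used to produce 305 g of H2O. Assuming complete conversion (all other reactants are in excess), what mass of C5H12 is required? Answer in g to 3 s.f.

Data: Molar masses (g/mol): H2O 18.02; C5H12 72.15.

204 g

n(H2O) = 305 / 18.02 = 16.93 mol
n(C5H12) = (1/6) × 16.93 = 2.822 mol
mass = 2.822 × 72.15 = 203.6 g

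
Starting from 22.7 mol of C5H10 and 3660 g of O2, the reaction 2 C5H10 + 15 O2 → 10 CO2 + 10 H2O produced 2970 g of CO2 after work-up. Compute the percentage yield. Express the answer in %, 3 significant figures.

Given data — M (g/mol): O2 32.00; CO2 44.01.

n(C5H10) = 22.70 mol
n(O2) = 3660 / 32.00 = 114.4 mol
n/ν → C5H10: 11.35, O2: 7.627; O2 is limiting.
theoretical n(CO2) = (10/15) × 114.4 = 76.27 mol → 3357 g
% yield = 2970 / 3357 × 100 = 88.47 %

88.5 %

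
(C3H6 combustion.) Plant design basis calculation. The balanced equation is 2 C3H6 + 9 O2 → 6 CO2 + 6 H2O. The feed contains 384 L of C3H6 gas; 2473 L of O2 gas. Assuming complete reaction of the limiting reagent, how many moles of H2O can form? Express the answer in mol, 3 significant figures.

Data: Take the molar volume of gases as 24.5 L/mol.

47.0 mol

n(C3H6) = 384.0 / 24.5 = 15.67 mol
n(O2) = 2473 / 24.5 = 100.9 mol
n/ν for C3H6 = 15.67/2 = 7.835
n/ν for O2 = 100.9/9 = 11.21
Smallest n/ν is C3H6 → limiting reagent.
n(H2O) = (6/2) × 15.67 = 47.01 mol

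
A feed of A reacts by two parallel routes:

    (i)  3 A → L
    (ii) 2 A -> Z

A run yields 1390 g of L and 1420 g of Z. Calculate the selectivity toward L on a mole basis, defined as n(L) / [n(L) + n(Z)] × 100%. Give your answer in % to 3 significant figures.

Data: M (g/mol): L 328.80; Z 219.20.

39.5 %

n(L) = 1390 / 328.80 = 4.227 mol
n(Z) = 1420 / 219.20 = 6.478 mol
selectivity = 4.227/(4.227+6.478) × 100 = 39.49 %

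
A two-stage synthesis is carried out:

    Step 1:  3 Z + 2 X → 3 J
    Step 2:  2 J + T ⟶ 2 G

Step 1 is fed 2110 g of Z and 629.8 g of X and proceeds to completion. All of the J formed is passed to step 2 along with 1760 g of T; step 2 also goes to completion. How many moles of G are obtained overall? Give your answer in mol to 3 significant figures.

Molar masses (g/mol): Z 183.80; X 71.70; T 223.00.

Step 1:
n(Z) = 2110 / 183.80 = 11.48 mol
n(X) = 629.8 / 71.70 = 8.784 mol
n/ν → Z: 3.827, X: 4.392; Z is limiting.
n(J) produced = (3/3) × 11.48 = 11.48 mol
Step 2:
n(J) available = 11.48 mol
n(T) = 1760 / 223.00 = 7.892 mol
n/ν → J: 5.740, T: 7.892; J is limiting.
n(G) = (2/2) × 11.48 = 11.48 mol

11.5 mol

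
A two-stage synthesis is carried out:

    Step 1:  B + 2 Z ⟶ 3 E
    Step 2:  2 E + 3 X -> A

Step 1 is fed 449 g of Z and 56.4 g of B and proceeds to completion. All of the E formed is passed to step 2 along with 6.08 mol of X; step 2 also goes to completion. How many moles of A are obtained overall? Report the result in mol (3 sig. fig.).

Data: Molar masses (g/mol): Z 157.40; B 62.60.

1.35 mol

Step 1:
n(Z) = 449.0 / 157.40 = 2.853 mol
n(B) = 56.40 / 62.60 = 0.9010 mol
n/ν for Z = 2.853/2 = 1.427
n/ν for B = 0.9010/1 = 0.9010
Smallest n/ν is B → limiting reagent.
n(E) produced = (3/1) × 0.9010 = 2.703 mol
Step 2:
n(E) available = 2.703 mol
n(X) = 6.080 mol
n/ν for E = 2.703/2 = 1.352
n/ν for X = 6.080/3 = 2.027
Smallest n/ν is E → limiting reagent.
n(A) = (1/2) × 2.703 = 1.352 mol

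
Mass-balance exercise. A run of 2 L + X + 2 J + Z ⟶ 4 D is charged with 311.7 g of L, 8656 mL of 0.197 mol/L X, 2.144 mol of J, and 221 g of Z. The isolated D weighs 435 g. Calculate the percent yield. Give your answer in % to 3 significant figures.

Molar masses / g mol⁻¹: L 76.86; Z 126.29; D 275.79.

36.8 %

n(L) = 311.7 / 76.86 = 4.055 mol
n(X) = 0.197 × 8656/1000 = 1.705 mol
n(J) = 2.144 mol
n(Z) = 221.0 / 126.29 = 1.750 mol
n/ν for L = 4.055/2 = 2.028
n/ν for X = 1.705/1 = 1.705
n/ν for J = 2.144/2 = 1.072
n/ν for Z = 1.750/1 = 1.750
Smallest n/ν is J → limiting reagent.
theoretical n(D) = (4/2) × 2.144 = 4.288 mol → 1183 g
% yield = 435 / 1183 × 100 = 36.77 %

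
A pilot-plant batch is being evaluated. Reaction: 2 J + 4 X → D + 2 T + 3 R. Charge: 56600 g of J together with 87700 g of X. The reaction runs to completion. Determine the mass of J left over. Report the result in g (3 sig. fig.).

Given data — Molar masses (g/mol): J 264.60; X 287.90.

16300 g

n(J) = 56600 / 264.60 = 213.9 mol
n(X) = 87700 / 287.90 = 304.6 mol
n/ν for J = 213.9/2 = 107.0
n/ν for X = 304.6/4 = 76.15
Smallest n/ν is X → limiting reagent.
J consumed = (2/4) × 304.6 = 152.3 mol
J remaining = 213.9 − 152.3 = 61.60 mol
mass = 61.60 × 264.60 = 16300 g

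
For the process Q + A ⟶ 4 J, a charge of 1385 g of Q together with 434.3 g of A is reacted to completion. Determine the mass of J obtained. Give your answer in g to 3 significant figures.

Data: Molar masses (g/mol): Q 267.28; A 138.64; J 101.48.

n(Q) = 1385 / 267.28 = 5.182 mol
n(A) = 434.3 / 138.64 = 3.133 mol
n/ν for Q = 5.182/1 = 5.182
n/ν for A = 3.133/1 = 3.133
Smallest n/ν is A → limiting reagent.
n(J) = (4/1) × 3.133 = 12.53 mol
mass = 12.53 × 101.48 = 1272 g

1270 g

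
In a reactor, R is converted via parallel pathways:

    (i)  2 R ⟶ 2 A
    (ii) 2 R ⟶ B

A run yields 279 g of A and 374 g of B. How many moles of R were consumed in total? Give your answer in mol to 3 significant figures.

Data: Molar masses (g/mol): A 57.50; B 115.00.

11.4 mol

n(A) = 279 / 57.50 = 4.852 mol
n(B) = 374 / 115.00 = 3.252 mol
n(R) via (i) = (2/2)×4.852 = 4.852 mol
n(R) via (ii) = (2/1)×3.252 = 6.504 mol
total n(R) = 4.852 + 6.504 = 11.36 mol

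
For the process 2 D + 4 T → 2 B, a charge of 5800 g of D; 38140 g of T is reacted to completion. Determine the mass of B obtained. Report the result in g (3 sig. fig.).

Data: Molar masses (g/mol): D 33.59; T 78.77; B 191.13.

n(D) = 5800 / 33.59 = 172.7 mol
n(T) = 38140 / 78.77 = 484.2 mol
n/ν → D: 86.35, T: 121.1; D is limiting.
n(B) = (2/2) × 172.7 = 172.7 mol
mass = 172.7 × 191.13 = 33010 g

33000 g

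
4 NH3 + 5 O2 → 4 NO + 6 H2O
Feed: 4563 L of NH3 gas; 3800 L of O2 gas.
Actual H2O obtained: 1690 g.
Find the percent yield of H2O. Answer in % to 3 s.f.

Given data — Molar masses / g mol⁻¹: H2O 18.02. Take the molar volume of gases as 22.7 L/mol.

n(NH3) = 4563 / 22.7 = 201.0 mol
n(O2) = 3800 / 22.7 = 167.4 mol
n/ν → NH3: 50.25, O2: 33.48; O2 is limiting.
theoretical n(H2O) = (6/5) × 167.4 = 200.9 mol → 3620 g
% yield = 1690 / 3620 × 100 = 46.69 %

46.7 %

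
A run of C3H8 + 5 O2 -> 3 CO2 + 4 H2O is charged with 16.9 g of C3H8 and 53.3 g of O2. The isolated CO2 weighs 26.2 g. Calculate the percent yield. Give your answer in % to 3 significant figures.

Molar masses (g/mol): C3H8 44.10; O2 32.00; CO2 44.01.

n(C3H8) = 16.90 / 44.10 = 0.3832 mol
n(O2) = 53.30 / 32.00 = 1.666 mol
n/ν for C3H8 = 0.3832/1 = 0.3832
n/ν for O2 = 1.666/5 = 0.3332
Smallest n/ν is O2 → limiting reagent.
theoretical n(CO2) = (3/5) × 1.666 = 0.9996 mol → 43.99 g
% yield = 26.2 / 43.99 × 100 = 59.56 %

59.6 %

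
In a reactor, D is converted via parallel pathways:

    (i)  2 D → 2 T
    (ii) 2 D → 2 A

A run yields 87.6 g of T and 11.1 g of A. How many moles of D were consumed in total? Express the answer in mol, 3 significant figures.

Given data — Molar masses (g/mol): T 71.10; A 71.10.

n(T) = 87.6 / 71.10 = 1.232 mol
n(A) = 11.1 / 71.10 = 0.1561 mol
n(D) via (i) = (2/2)×1.232 = 1.232 mol
n(D) via (ii) = (2/2)×0.1561 = 0.1561 mol
total n(D) = 1.232 + 0.1561 = 1.388 mol

1.39 mol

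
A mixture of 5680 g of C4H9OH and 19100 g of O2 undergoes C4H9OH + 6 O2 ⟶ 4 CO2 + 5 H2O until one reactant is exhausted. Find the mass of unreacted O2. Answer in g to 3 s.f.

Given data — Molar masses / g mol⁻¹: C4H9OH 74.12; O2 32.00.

n(C4H9OH) = 5680 / 74.12 = 76.63 mol
n(O2) = 19100 / 32.00 = 596.9 mol
n/ν → C4H9OH: 76.63, O2: 99.48; C4H9OH is limiting.
O2 consumed = (6/1) × 76.63 = 459.8 mol
O2 remaining = 596.9 − 459.8 = 137.1 mol
mass = 137.1 × 32.00 = 4387 g

4390 g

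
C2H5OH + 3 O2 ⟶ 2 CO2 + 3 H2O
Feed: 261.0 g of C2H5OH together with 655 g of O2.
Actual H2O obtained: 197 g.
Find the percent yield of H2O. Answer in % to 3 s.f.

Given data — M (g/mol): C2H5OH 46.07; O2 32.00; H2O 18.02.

n(C2H5OH) = 261.0 / 46.07 = 5.665 mol
n(O2) = 655.0 / 32.00 = 20.47 mol
n/ν for C2H5OH = 5.665/1 = 5.665
n/ν for O2 = 20.47/3 = 6.823
Smallest n/ν is C2H5OH → limiting reagent.
theoretical n(H2O) = (3/1) × 5.665 = 17.00 mol → 306.3 g
% yield = 197 / 306.3 × 100 = 64.32 %

64.3 %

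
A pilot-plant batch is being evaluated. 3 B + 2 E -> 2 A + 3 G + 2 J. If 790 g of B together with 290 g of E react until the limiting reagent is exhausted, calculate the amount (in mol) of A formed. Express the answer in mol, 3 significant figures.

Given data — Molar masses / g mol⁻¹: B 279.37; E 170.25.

1.70 mol

n(B) = 790.0 / 279.37 = 2.828 mol
n(E) = 290.0 / 170.25 = 1.703 mol
n/ν for B = 2.828/3 = 0.9427
n/ν for E = 1.703/2 = 0.8515
Smallest n/ν is E → limiting reagent.
n(A) = (2/2) × 1.703 = 1.703 mol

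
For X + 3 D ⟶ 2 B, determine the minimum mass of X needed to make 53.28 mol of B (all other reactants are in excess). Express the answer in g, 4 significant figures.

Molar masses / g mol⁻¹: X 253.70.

n(B) = 53.28 mol
n(X) = (1/2) × 53.28 = 26.64 mol
mass = 26.64 × 253.70 = 6759 g

6759 g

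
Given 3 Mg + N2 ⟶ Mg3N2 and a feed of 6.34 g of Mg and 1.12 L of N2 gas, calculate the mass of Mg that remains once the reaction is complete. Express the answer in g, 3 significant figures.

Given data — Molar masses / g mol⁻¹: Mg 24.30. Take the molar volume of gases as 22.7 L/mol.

2.74 g

n(Mg) = 6.340 / 24.30 = 0.2609 mol
n(N2) = 1.120 / 22.7 = 0.04934 mol
n/ν for Mg = 0.2609/3 = 0.08697
n/ν for N2 = 0.04934/1 = 0.04934
Smallest n/ν is N2 → limiting reagent.
Mg consumed = (3/1) × 0.04934 = 0.1480 mol
Mg remaining = 0.2609 − 0.1480 = 0.1129 mol
mass = 0.1129 × 24.30 = 2.743 g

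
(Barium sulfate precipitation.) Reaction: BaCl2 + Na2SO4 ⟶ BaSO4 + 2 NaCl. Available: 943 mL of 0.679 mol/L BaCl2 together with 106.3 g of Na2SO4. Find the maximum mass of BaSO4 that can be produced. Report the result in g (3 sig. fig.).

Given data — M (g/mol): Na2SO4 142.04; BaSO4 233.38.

n(BaCl2) = 0.679 × 943.0/1000 = 0.6403 mol
n(Na2SO4) = 106.3 / 142.04 = 0.7484 mol
n/ν → BaCl2: 0.6403, Na2SO4: 0.7484; BaCl2 is limiting.
n(BaSO4) = (1/1) × 0.6403 = 0.6403 mol
mass = 0.6403 × 233.38 = 149.4 g

149 g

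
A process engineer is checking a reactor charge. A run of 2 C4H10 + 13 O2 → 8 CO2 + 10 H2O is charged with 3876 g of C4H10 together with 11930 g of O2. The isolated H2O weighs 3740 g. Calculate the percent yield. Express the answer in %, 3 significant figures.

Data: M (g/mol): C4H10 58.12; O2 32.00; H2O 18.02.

n(C4H10) = 3876 / 58.12 = 66.69 mol
n(O2) = 11930 / 32.00 = 372.8 mol
n/ν → C4H10: 33.35, O2: 28.68; O2 is limiting.
theoretical n(H2O) = (10/13) × 372.8 = 286.8 mol → 5168 g
% yield = 3740 / 5168 × 100 = 72.37 %

72.4 %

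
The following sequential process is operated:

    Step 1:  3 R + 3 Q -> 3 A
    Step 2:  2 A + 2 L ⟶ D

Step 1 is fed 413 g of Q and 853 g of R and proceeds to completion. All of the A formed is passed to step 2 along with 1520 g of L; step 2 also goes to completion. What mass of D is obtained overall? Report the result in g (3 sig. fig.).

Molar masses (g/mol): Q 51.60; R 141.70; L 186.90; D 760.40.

Step 1:
n(Q) = 413.0 / 51.60 = 8.004 mol
n(R) = 853.0 / 141.70 = 6.020 mol
n/ν → Q: 2.668, R: 2.007; R is limiting.
n(A) produced = (3/3) × 6.020 = 6.020 mol
Step 2:
n(A) available = 6.020 mol
n(L) = 1520 / 186.90 = 8.133 mol
n/ν → A: 3.010, L: 4.067; A is limiting.
n(D) = (1/2) × 6.020 = 3.010 mol
mass = 3.010 × 760.40 = 2289 g

2290 g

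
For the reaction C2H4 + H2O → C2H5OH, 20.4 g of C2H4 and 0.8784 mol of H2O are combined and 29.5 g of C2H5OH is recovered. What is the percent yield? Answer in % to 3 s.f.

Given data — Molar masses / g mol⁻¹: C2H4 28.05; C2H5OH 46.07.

88.0 %

n(C2H4) = 20.40 / 28.05 = 0.7273 mol
n(H2O) = 0.8784 mol
n/ν for C2H4 = 0.7273/1 = 0.7273
n/ν for H2O = 0.8784/1 = 0.8784
Smallest n/ν is C2H4 → limiting reagent.
theoretical n(C2H5OH) = (1/1) × 0.7273 = 0.7273 mol → 33.51 g
% yield = 29.5 / 33.51 × 100 = 88.03 %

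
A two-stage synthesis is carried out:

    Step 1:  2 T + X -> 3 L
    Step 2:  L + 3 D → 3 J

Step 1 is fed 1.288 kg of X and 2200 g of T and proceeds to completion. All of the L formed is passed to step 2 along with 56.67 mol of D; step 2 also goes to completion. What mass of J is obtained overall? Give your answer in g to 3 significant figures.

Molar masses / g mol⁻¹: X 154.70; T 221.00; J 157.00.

Step 1:
n(X) = 1.288×1000 / 154.70 = 8.326 mol
n(T) = 2200 / 221.00 = 9.955 mol
n/ν for X = 8.326/1 = 8.326
n/ν for T = 9.955/2 = 4.978
Smallest n/ν is T → limiting reagent.
n(L) produced = (3/2) × 9.955 = 14.93 mol
Step 2:
n(L) available = 14.93 mol
n(D) = 56.67 mol
n/ν for L = 14.93/1 = 14.93
n/ν for D = 56.67/3 = 18.89
Smallest n/ν is L → limiting reagent.
n(J) = (3/1) × 14.93 = 44.79 mol
mass = 44.79 × 157.00 = 7032 g

7030 g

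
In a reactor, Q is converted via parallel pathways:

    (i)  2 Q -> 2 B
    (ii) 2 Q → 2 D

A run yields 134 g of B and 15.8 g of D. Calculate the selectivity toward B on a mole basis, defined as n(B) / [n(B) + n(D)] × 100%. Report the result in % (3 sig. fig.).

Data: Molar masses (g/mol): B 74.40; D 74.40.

89.5 %

n(B) = 134 / 74.40 = 1.801 mol
n(D) = 15.8 / 74.40 = 0.2124 mol
selectivity = 1.801/(1.801+0.2124) × 100 = 89.45 %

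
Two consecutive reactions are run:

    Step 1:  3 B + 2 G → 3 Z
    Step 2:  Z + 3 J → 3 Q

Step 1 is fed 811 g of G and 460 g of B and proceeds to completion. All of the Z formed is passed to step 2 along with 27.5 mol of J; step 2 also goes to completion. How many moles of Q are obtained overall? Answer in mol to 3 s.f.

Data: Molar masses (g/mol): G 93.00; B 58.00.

23.8 mol

Step 1:
n(G) = 811.0 / 93.00 = 8.720 mol
n(B) = 460.0 / 58.00 = 7.931 mol
n/ν for G = 8.720/2 = 4.360
n/ν for B = 7.931/3 = 2.644
Smallest n/ν is B → limiting reagent.
n(Z) produced = (3/3) × 7.931 = 7.931 mol
Step 2:
n(Z) available = 7.931 mol
n(J) = 27.50 mol
n/ν for Z = 7.931/1 = 7.931
n/ν for J = 27.50/3 = 9.167
Smallest n/ν is Z → limiting reagent.
n(Q) = (3/1) × 7.931 = 23.79 mol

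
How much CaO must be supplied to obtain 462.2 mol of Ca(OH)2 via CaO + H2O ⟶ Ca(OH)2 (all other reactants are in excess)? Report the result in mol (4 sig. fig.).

n(Ca(OH)2) = 462.2 mol
n(CaO) = (1/1) × 462.2 = 462.2 mol

462.2 mol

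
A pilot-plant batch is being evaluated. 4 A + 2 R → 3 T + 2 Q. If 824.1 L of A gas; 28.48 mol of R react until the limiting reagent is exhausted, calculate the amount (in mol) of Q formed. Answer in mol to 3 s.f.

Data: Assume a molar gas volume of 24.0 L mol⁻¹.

n(A) = 824.1 / 24.0 = 34.34 mol
n(R) = 28.48 mol
n/ν for A = 34.34/4 = 8.585
n/ν for R = 28.48/2 = 14.24
Smallest n/ν is A → limiting reagent.
n(Q) = (2/4) × 34.34 = 17.17 mol

17.2 mol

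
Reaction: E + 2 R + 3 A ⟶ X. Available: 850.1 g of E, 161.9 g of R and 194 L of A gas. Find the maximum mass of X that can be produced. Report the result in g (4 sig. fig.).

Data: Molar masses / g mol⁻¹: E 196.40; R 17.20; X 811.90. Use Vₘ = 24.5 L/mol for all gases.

n(E) = 850.1 / 196.40 = 4.328 mol
n(R) = 161.9 / 17.20 = 9.413 mol
n(A) = 194.0 / 24.5 = 7.918 mol
n/ν for E = 4.328/1 = 4.328
n/ν for R = 9.413/2 = 4.707
n/ν for A = 7.918/3 = 2.639
Smallest n/ν is A → limiting reagent.
n(X) = (1/3) × 7.918 = 2.639 mol
mass = 2.639 × 811.90 = 2143 g

2143 g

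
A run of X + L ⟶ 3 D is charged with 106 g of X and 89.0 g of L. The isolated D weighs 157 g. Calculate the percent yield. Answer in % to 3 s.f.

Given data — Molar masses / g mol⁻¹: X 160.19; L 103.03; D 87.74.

n(X) = 106.0 / 160.19 = 0.6617 mol
n(L) = 89.00 / 103.03 = 0.8638 mol
n/ν for X = 0.6617/1 = 0.6617
n/ν for L = 0.8638/1 = 0.8638
Smallest n/ν is X → limiting reagent.
theoretical n(D) = (3/1) × 0.6617 = 1.985 mol → 174.2 g
% yield = 157 / 174.2 × 100 = 90.13 %

90.1 %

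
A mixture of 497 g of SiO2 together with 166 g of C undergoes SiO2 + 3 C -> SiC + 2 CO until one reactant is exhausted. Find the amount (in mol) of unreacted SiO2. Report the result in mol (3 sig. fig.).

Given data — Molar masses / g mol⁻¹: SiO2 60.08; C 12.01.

n(SiO2) = 497.0 / 60.08 = 8.272 mol
n(C) = 166.0 / 12.01 = 13.82 mol
n/ν → SiO2: 8.272, C: 4.607; C is limiting.
SiO2 consumed = (1/3) × 13.82 = 4.607 mol
SiO2 remaining = 8.272 − 4.607 = 3.665 mol

3.67 mol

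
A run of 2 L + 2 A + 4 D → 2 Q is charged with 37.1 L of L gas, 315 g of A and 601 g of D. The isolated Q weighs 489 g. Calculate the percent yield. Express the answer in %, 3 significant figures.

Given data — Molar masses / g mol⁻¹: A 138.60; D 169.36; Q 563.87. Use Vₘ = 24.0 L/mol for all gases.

56.1 %

n(L) = 37.10 / 24.0 = 1.546 mol
n(A) = 315.0 / 138.60 = 2.273 mol
n(D) = 601.0 / 169.36 = 3.549 mol
n/ν → L: 0.7730, A: 1.137, D: 0.8873; L is limiting.
theoretical n(Q) = (2/2) × 1.546 = 1.546 mol → 871.7 g
% yield = 489 / 871.7 × 100 = 56.10 %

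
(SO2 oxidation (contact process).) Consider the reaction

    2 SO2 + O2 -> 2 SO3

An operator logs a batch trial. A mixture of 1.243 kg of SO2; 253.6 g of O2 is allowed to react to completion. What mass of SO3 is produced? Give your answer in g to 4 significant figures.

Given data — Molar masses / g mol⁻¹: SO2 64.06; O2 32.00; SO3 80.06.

1269 g

n(SO2) = 1.243×1000 / 64.06 = 19.40 mol
n(O2) = 253.6 / 32.00 = 7.925 mol
n/ν for SO2 = 19.40/2 = 9.700
n/ν for O2 = 7.925/1 = 7.925
Smallest n/ν is O2 → limiting reagent.
n(SO3) = (2/1) × 7.925 = 15.85 mol
mass = 15.85 × 80.06 = 1269 g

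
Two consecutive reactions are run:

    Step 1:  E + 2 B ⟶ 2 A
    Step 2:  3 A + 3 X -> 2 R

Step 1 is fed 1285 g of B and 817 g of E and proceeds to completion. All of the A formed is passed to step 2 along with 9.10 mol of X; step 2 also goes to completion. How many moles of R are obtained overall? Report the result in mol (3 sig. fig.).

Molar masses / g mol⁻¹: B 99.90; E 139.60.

Step 1:
n(B) = 1285 / 99.90 = 12.86 mol
n(E) = 817.0 / 139.60 = 5.852 mol
n/ν for B = 12.86/2 = 6.430
n/ν for E = 5.852/1 = 5.852
Smallest n/ν is E → limiting reagent.
n(A) produced = (2/1) × 5.852 = 11.70 mol
Step 2:
n(A) available = 11.70 mol
n(X) = 9.100 mol
n/ν for A = 11.70/3 = 3.900
n/ν for X = 9.100/3 = 3.033
Smallest n/ν is X → limiting reagent.
n(R) = (2/3) × 9.100 = 6.067 mol

6.07 mol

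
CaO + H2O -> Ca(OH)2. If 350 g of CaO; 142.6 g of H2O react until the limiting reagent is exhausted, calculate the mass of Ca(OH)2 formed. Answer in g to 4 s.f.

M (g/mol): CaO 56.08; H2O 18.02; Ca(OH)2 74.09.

n(CaO) = 350.0 / 56.08 = 6.241 mol
n(H2O) = 142.6 / 18.02 = 7.913 mol
n/ν → CaO: 6.241, H2O: 7.913; CaO is limiting.
n(Ca(OH)2) = (1/1) × 6.241 = 6.241 mol
mass = 6.241 × 74.09 = 462.4 g

462.4 g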